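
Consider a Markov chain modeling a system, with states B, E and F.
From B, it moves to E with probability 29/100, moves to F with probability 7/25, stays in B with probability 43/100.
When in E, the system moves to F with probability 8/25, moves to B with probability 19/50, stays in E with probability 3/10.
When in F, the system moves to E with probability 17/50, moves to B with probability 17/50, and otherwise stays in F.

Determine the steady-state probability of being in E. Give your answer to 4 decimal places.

0.3083

Let the stationary distribution be π with π = πP and π_1 + π_2 + π_3 = 1.
π_1 = 0.43·π_1 + 0.38·π_2 + 0.34·π_3
π_2 = 0.29·π_1 + 0.3·π_2 + 0.34·π_3
Solving with the normalization constraint gives π = (0.3872, 0.3083, 0.3045).
So the stationary probability of E is 0.3083.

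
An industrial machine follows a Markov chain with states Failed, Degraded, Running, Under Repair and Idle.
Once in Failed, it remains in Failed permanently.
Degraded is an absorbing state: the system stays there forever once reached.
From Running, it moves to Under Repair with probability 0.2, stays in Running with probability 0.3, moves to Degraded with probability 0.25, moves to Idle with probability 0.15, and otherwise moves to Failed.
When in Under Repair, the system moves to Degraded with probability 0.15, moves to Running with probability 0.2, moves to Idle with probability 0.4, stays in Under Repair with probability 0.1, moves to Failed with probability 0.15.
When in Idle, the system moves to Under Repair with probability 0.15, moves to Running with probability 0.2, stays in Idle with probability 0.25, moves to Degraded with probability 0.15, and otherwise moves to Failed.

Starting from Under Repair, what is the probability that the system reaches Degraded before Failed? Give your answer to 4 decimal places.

0.5050

Let h(s) be the probability of absorption at Degraded starting from transient state s. Then h(Degraded) = 1 and h(Failed) = 0. By first-step analysis:
h(Running) = 0.1·0 + 0.25·1 + 0.3·h(Running) + 0.2·h(Under Repair) + 0.15·h(Idle)
h(Under Repair) = 0.15·0 + 0.15·1 + 0.2·h(Running) + 0.1·h(Under Repair) + 0.4·h(Idle)
h(Idle) = 0.25·0 + 0.15·1 + 0.2·h(Running) + 0.15·h(Under Repair) + 0.25·h(Idle)
Solving: h(Running) = 0.6002, h(Under Repair) = 0.5050, h(Idle) = 0.4610.
Starting from Under Repair, the probability is 0.5050.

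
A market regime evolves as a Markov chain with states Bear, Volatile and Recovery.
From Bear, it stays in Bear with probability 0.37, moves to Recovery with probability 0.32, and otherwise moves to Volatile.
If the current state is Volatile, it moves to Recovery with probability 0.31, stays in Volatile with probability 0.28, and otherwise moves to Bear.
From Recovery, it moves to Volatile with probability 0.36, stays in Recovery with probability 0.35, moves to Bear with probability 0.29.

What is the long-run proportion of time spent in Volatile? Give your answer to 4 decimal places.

Let the stationary distribution be π with π = πP and π_1 + π_2 + π_3 = 1.
π_1 = 0.37·π_1 + 0.41·π_2 + 0.29·π_3
π_2 = 0.31·π_1 + 0.28·π_2 + 0.36·π_3
Solving with the normalization constraint gives π = (0.3565, 0.3168, 0.3266).
So the stationary probability of Volatile is 0.3168.

0.3168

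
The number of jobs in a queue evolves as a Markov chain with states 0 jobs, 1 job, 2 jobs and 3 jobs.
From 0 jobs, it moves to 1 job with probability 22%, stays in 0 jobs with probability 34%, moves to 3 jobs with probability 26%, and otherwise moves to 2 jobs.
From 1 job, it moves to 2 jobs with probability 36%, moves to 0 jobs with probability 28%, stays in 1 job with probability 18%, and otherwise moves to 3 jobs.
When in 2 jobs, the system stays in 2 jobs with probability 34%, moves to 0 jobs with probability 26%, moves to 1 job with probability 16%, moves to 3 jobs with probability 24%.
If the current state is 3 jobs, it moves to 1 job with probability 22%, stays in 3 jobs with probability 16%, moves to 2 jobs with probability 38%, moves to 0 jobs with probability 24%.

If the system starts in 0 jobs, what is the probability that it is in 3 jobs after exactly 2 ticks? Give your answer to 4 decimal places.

0.2128

Propagate the distribution vector 2 ticks from 0 jobs.
After 0 ticks: (1.0000, 0.0000, 0.0000, 0.0000)
After 1 tick: (0.3400, 0.2200, 0.1800, 0.2600)
After 2 ticks: (0.2864, 0.2004, 0.3004, 0.2128)
P(in 3 jobs after 2 ticks) = 0.2128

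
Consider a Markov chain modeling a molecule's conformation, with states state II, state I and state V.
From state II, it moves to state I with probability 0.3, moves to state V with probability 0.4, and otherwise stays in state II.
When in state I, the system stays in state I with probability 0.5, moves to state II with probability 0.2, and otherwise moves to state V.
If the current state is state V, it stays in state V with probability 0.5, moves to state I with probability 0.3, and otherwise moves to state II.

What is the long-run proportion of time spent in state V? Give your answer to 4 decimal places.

Let the stationary distribution be π with π = πP and π_1 + π_2 + π_3 = 1.
π_1 = 0.3·π_1 + 0.2·π_2 + 0.2·π_3
π_2 = 0.3·π_1 + 0.5·π_2 + 0.3·π_3
Solving with the normalization constraint gives π = (0.2222, 0.3750, 0.4028).
So the stationary probability of state V is 0.4028.

0.4028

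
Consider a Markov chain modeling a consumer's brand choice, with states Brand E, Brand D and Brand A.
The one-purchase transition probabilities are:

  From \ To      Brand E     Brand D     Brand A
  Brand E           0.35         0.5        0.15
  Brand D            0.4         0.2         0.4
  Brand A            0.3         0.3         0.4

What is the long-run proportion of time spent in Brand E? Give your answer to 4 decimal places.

Let the stationary distribution be π with π = πP and π_1 + π_2 + π_3 = 1.
π_1 = 0.35·π_1 + 0.4·π_2 + 0.3·π_3
π_2 = 0.5·π_1 + 0.2·π_2 + 0.3·π_3
Solving with the normalization constraint gives π = (0.3512, 0.3366, 0.3122).
So the stationary probability of Brand E is 0.3512.

0.3512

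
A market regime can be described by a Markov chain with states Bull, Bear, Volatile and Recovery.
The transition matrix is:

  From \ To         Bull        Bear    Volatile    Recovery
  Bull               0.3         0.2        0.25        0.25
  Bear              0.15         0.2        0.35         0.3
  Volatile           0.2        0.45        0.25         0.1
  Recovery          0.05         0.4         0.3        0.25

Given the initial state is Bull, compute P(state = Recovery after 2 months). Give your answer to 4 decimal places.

0.2225

Propagate the distribution vector 2 months from Bull.
After 0 months: (1.0000, 0.0000, 0.0000, 0.0000)
After 1 month: (0.3000, 0.2000, 0.2500, 0.2500)
After 2 months: (0.1825, 0.3125, 0.2825, 0.2225)
P(in Recovery after 2 months) = 0.2225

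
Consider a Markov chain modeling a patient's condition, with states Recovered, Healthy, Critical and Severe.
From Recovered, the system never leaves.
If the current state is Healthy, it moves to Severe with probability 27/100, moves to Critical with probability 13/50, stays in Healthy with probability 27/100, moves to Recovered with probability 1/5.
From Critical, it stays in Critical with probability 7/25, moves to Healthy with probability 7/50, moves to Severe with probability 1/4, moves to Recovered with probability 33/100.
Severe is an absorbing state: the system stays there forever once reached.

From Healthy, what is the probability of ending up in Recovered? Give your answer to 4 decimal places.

Let h(s) be the probability of absorption at Recovered starting from transient state s. Then h(Recovered) = 1 and h(Severe) = 0. By first-step analysis:
h(Healthy) = 0.2·1 + 0.27·h(Healthy) + 0.26·h(Critical) + 0.27·0
h(Critical) = 0.33·1 + 0.14·h(Healthy) + 0.28·h(Critical) + 0.25·0
Solving: h(Healthy) = 0.4697, h(Critical) = 0.5497.
Starting from Healthy, the probability is 0.4697.

0.4697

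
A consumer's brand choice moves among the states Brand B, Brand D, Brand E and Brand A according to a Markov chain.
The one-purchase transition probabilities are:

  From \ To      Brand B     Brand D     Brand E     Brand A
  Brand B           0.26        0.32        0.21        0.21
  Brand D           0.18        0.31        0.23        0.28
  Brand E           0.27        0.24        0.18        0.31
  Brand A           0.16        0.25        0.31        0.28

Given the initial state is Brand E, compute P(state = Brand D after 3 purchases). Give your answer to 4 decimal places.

Propagate the distribution vector 3 purchases from Brand E.
After 0 purchases: (0.0000, 0.0000, 1.0000, 0.0000)
After 1 purchase: (0.2700, 0.2400, 0.1800, 0.3100)
After 2 purchases: (0.2116, 0.2815, 0.2404, 0.2665)
After 3 purchases: (0.2132, 0.2793, 0.2351, 0.2724)
P(in Brand D after 3 purchases) = 0.2793

0.2793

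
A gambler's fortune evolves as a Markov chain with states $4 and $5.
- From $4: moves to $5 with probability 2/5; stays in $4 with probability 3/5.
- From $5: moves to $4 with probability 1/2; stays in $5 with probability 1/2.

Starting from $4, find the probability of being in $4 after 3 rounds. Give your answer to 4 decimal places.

0.5560

Propagate the distribution vector 3 rounds from $4.
After 0 rounds: (1.0000, 0.0000)
After 1 round: (0.6000, 0.4000)
After 2 rounds: (0.5600, 0.4400)
After 3 rounds: (0.5560, 0.4440)
P(in $4 after 3 rounds) = 0.5560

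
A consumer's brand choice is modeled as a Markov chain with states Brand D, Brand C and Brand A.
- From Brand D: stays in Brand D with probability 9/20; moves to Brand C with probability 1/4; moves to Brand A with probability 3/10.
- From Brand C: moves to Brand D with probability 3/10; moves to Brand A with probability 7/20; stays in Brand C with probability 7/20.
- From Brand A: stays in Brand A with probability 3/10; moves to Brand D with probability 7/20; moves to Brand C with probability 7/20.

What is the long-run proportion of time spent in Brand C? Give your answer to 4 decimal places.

0.3128

Let the stationary distribution be π with π = πP and π_1 + π_2 + π_3 = 1.
π_1 = 0.45·π_1 + 0.3·π_2 + 0.35·π_3
π_2 = 0.25·π_1 + 0.35·π_2 + 0.35·π_3
Solving with the normalization constraint gives π = (0.3715, 0.3128, 0.3156).
So the stationary probability of Brand C is 0.3128.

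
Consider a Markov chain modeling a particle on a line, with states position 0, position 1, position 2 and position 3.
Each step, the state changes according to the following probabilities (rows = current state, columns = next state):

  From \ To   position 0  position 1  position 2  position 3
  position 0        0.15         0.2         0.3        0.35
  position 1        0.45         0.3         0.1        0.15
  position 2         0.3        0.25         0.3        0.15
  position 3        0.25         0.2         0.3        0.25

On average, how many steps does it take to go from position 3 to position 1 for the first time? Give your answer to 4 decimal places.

4.6512

Let t(s) be the expected number of steps to first reach position 1 from state s, with t(position 1) = 0. Conditioning on the first step:
t(position 0) = 1 + 0.15·t(position 0) + 0.3·t(position 2) + 0.35·t(position 3)
t(position 2) = 1 + 0.3·t(position 0) + 0.3·t(position 2) + 0.15·t(position 3)
t(position 3) = 1 + 0.25·t(position 0) + 0.3·t(position 2) + 0.25·t(position 3)
Solving: t(position 0) = 4.6512, t(position 2) = 4.4186, t(position 3) = 4.6512.
Expected steps from position 3 to position 1: 4.6512.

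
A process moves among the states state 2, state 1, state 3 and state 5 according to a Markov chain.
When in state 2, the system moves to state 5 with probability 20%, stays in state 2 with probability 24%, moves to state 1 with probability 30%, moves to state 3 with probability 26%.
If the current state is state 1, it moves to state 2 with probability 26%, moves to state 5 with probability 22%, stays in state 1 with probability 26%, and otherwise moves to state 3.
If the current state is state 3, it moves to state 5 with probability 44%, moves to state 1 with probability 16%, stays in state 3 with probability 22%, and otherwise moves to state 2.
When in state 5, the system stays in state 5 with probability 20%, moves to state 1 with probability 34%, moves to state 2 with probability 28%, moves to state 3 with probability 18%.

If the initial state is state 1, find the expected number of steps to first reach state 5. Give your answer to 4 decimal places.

Let t(s) be the expected number of steps to first reach state 5 from state s, with t(state 5) = 0. Conditioning on the first step:
t(state 2) = 1 + 0.24·t(state 2) + 0.3·t(state 1) + 0.26·t(state 3)
t(state 1) = 1 + 0.26·t(state 2) + 0.26·t(state 1) + 0.26·t(state 3)
t(state 3) = 1 + 0.18·t(state 2) + 0.16·t(state 1) + 0.22·t(state 3)
Solving: t(state 2) = 3.7722, t(state 1) = 3.6997, t(state 3) = 2.9115.
Expected steps from state 1 to state 5: 3.6997.

3.6997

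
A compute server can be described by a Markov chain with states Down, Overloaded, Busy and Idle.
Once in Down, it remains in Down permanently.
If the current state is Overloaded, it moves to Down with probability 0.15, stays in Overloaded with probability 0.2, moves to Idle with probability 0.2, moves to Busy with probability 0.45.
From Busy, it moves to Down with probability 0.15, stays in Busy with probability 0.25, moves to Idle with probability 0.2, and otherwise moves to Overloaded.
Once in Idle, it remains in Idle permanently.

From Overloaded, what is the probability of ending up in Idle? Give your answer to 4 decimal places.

0.5714

Let h(s) be the probability of absorption at Idle starting from transient state s. Then h(Idle) = 1 and h(Down) = 0. By first-step analysis:
h(Overloaded) = 0.15·0 + 0.2·h(Overloaded) + 0.45·h(Busy) + 0.2·1
h(Busy) = 0.15·0 + 0.4·h(Overloaded) + 0.25·h(Busy) + 0.2·1
Solving: h(Overloaded) = 0.5714, h(Busy) = 0.5714.
Starting from Overloaded, the probability is 0.5714.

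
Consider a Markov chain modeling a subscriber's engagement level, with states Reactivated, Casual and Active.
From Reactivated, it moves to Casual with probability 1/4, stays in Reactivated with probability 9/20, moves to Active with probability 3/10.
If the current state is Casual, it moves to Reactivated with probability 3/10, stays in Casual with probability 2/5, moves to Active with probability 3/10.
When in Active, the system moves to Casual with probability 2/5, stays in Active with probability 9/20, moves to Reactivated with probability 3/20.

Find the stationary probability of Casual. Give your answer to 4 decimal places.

Let the stationary distribution be π with π = πP and π_1 + π_2 + π_3 = 1.
π_1 = 0.45·π_1 + 0.3·π_2 + 0.15·π_3
π_2 = 0.25·π_1 + 0.4·π_2 + 0.4·π_3
Solving with the normalization constraint gives π = (0.2907, 0.3564, 0.3529).
So the stationary probability of Casual is 0.3564.

0.3564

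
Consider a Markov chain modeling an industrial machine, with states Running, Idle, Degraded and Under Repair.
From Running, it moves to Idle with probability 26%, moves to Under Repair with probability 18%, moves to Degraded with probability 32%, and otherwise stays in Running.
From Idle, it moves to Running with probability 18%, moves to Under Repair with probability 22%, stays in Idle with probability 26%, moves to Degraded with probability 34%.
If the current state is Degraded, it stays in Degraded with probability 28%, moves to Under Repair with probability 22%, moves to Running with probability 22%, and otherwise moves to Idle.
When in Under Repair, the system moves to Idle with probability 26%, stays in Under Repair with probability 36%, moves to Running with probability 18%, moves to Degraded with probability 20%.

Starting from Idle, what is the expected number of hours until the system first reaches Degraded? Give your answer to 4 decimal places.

Let t(s) be the expected number of hours to first reach Degraded from state s, with t(Degraded) = 0. Conditioning on the first hour:
t(Running) = 1 + 0.24·t(Running) + 0.26·t(Idle) + 0.18·t(Under Repair)
t(Idle) = 1 + 0.18·t(Running) + 0.26·t(Idle) + 0.22·t(Under Repair)
t(Under Repair) = 1 + 0.18·t(Running) + 0.26·t(Idle) + 0.36·t(Under Repair)
Solving: t(Running) = 3.3632, t(Idle) = 3.3156, t(Under Repair) = 3.8554.
Expected hours from Idle to Degraded: 3.3156.

3.3156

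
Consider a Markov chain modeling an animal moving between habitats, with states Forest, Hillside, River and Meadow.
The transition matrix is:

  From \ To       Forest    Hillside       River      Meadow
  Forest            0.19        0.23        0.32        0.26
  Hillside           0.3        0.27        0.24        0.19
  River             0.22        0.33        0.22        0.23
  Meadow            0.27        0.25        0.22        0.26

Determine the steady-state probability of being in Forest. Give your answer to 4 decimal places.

0.2459

Let the stationary distribution be π with π = πP and π_1 + π_2 + π_3 + π_4 = 1.
π_1 = 0.19·π_1 + 0.3·π_2 + 0.22·π_3 + 0.27·π_4
π_2 = 0.23·π_1 + 0.27·π_2 + 0.33·π_3 + 0.25·π_4
π_3 = 0.32·π_1 + 0.24·π_2 + 0.22·π_3 + 0.22·π_4
Solving with the normalization constraint gives π = (0.2459, 0.2705, 0.2500, 0.2336).
So the stationary probability of Forest is 0.2459.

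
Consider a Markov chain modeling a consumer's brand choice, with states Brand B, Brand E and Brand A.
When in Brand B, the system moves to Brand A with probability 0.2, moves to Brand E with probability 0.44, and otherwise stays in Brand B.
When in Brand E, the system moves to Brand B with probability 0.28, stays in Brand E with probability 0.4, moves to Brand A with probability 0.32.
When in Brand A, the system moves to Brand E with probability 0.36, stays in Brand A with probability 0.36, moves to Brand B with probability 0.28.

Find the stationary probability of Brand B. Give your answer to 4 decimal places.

0.3043

Let the stationary distribution be π with π = πP and π_1 + π_2 + π_3 = 1.
π_1 = 0.36·π_1 + 0.28·π_2 + 0.28·π_3
π_2 = 0.44·π_1 + 0.4·π_2 + 0.36·π_3
Solving with the normalization constraint gives π = (0.3043, 0.4004, 0.2953).
So the stationary probability of Brand B is 0.3043.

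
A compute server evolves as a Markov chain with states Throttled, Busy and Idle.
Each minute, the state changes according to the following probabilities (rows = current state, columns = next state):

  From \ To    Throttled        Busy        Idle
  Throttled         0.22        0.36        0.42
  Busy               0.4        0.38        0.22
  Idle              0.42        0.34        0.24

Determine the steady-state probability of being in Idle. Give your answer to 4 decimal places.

Let the stationary distribution be π with π = πP and π_1 + π_2 + π_3 = 1.
π_1 = 0.22·π_1 + 0.4·π_2 + 0.42·π_3
π_2 = 0.36·π_1 + 0.38·π_2 + 0.34·π_3
Solving with the normalization constraint gives π = (0.3440, 0.3613, 0.2947).
So the stationary probability of Idle is 0.2947.

0.2947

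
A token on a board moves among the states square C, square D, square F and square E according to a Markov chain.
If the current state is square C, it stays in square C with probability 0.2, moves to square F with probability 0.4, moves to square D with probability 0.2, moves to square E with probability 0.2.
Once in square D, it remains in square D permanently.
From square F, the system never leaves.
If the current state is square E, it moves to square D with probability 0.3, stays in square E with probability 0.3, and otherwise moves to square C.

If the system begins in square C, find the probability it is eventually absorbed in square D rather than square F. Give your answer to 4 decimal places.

0.4167

Let h(s) be the probability of absorption at square D starting from transient state s. Then h(square D) = 1 and h(square F) = 0. By first-step analysis:
h(square C) = 0.2·h(square C) + 0.2·1 + 0.4·0 + 0.2·h(square E)
h(square E) = 0.4·h(square C) + 0.3·1 + 0.3·h(square E)
Solving: h(square C) = 0.4167, h(square E) = 0.6667.
Starting from square C, the probability is 0.4167.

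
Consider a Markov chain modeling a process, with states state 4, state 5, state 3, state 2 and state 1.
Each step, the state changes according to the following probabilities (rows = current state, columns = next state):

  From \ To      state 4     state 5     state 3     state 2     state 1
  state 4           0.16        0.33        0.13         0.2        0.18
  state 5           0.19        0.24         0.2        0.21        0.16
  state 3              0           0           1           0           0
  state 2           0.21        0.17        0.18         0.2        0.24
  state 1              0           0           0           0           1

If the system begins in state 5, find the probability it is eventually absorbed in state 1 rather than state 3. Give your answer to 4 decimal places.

0.4966

Let h(s) be the probability of absorption at state 1 starting from transient state s. Then h(state 1) = 1 and h(state 3) = 0. By first-step analysis:
h(state 4) = 0.16·h(state 4) + 0.33·h(state 5) + 0.13·0 + 0.2·h(state 2) + 0.18·1
h(state 5) = 0.19·h(state 4) + 0.24·h(state 5) + 0.2·0 + 0.21·h(state 2) + 0.16·1
h(state 2) = 0.21·h(state 4) + 0.17·h(state 5) + 0.18·0 + 0.2·h(state 2) + 0.24·1
Solving: h(state 4) = 0.5397, h(state 5) = 0.4966, h(state 2) = 0.5472.
Starting from state 5, the probability is 0.4966.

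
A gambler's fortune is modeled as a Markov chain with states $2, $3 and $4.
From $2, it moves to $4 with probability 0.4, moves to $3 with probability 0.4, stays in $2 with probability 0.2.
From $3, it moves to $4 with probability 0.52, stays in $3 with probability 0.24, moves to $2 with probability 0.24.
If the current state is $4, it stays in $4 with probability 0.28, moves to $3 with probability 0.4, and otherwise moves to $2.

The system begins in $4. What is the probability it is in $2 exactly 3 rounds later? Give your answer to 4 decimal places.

Propagate the distribution vector 3 rounds from $4.
After 0 rounds: (0.0000, 0.0000, 1.0000)
After 1 round: (0.3200, 0.4000, 0.2800)
After 2 rounds: (0.2496, 0.3360, 0.4144)
After 3 rounds: (0.2632, 0.3462, 0.3906)
P(in $2 after 3 rounds) = 0.2632

0.2632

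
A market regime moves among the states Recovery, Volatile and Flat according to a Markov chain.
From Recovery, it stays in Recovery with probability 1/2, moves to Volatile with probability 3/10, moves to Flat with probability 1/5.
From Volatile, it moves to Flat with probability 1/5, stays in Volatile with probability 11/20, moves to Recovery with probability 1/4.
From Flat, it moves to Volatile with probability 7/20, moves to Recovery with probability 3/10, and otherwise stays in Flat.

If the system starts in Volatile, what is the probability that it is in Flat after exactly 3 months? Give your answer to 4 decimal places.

0.2345

Propagate the distribution vector 3 months from Volatile.
After 0 months: (0.0000, 1.0000, 0.0000)
After 1 month: (0.2500, 0.5500, 0.2000)
After 2 months: (0.3225, 0.4475, 0.2300)
After 3 months: (0.3421, 0.4234, 0.2345)
P(in Flat after 3 months) = 0.2345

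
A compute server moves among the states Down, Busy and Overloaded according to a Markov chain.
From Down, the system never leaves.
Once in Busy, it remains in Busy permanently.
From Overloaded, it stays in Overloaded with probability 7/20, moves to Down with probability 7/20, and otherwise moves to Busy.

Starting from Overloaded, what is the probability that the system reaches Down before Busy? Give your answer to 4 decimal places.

Let h(s) be the probability of absorption at Down starting from transient state s. Then h(Down) = 1 and h(Busy) = 0. By first-step analysis:
h(Overloaded) = 0.35·1 + 0.3·0 + 0.35·h(Overloaded)
Solving: h(Overloaded) = 0.5385.
Starting from Overloaded, the probability is 0.5385.

0.5385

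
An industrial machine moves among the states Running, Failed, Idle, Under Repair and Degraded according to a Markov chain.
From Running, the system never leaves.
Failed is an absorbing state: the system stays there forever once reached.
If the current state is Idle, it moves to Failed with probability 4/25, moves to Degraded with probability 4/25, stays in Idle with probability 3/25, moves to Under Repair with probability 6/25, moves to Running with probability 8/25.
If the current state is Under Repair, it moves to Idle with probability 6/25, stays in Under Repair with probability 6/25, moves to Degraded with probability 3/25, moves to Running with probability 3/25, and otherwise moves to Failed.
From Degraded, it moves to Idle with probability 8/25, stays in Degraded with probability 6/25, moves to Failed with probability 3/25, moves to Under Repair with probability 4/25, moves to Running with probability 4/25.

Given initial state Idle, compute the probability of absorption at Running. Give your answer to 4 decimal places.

0.5789

Let h(s) be the probability of absorption at Running starting from transient state s. Then h(Running) = 1 and h(Failed) = 0. By first-step analysis:
h(Idle) = 0.32·1 + 0.16·0 + 0.12·h(Idle) + 0.24·h(Under Repair) + 0.16·h(Degraded)
h(Under Repair) = 0.12·1 + 0.28·0 + 0.24·h(Idle) + 0.24·h(Under Repair) + 0.12·h(Degraded)
h(Degraded) = 0.16·1 + 0.12·0 + 0.32·h(Idle) + 0.16·h(Under Repair) + 0.24·h(Degraded)
Solving: h(Idle) = 0.5789, h(Under Repair) = 0.4266, h(Degraded) = 0.5441.
Starting from Idle, the probability is 0.5789.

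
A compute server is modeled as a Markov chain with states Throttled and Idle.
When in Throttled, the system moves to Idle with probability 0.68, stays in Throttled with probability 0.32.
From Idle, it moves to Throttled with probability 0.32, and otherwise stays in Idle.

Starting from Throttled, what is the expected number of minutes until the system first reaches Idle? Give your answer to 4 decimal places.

1.4706

Let t(s) be the expected number of minutes to first reach Idle from state s, with t(Idle) = 0. Conditioning on the first minute:
t(Throttled) = 1 + 0.32·t(Throttled)
Solving: t(Throttled) = 1.4706.
Expected minutes from Throttled to Idle: 1.4706.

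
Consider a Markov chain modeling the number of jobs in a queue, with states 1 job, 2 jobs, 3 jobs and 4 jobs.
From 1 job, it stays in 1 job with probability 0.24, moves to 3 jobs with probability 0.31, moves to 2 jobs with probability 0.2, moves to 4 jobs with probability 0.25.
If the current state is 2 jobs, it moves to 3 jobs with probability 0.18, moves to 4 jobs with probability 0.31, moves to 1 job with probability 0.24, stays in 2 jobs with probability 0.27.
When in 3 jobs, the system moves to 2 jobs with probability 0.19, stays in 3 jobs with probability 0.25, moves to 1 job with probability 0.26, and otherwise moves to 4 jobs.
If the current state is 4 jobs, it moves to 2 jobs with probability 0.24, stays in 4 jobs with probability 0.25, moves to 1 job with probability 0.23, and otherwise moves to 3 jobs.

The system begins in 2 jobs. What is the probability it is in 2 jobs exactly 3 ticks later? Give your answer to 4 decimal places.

0.2245

Propagate the distribution vector 3 ticks from 2 jobs.
After 0 ticks: (0.0000, 1.0000, 0.0000, 0.0000)
After 1 tick: (0.2400, 0.2700, 0.1800, 0.3100)
After 2 ticks: (0.2405, 0.2295, 0.2548, 0.2752)
After 3 ticks: (0.2423, 0.2245, 0.2566, 0.2765)
P(in 2 jobs after 3 ticks) = 0.2245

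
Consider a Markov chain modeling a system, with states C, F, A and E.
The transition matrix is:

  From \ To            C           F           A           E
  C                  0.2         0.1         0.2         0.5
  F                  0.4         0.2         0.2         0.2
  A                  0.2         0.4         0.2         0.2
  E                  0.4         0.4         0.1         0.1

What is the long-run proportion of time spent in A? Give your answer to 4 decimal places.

0.1735

Let the stationary distribution be π with π = πP and π_1 + π_2 + π_3 + π_4 = 1.
π_1 = 0.2·π_1 + 0.4·π_2 + 0.2·π_3 + 0.4·π_4
π_2 = 0.1·π_1 + 0.2·π_2 + 0.4·π_3 + 0.4·π_4
π_3 = 0.2·π_1 + 0.2·π_2 + 0.2·π_3 + 0.1·π_4
Solving with the normalization constraint gives π = (0.3044, 0.2572, 0.1735, 0.2648).
So the stationary probability of A is 0.1735.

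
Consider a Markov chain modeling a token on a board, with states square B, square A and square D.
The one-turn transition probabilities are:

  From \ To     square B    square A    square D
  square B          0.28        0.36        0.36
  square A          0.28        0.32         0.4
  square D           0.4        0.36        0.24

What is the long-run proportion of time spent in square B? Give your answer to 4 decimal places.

Let the stationary distribution be π with π = πP and π_1 + π_2 + π_3 = 1.
π_1 = 0.28·π_1 + 0.28·π_2 + 0.4·π_3
π_2 = 0.36·π_1 + 0.32·π_2 + 0.36·π_3
Solving with the normalization constraint gives π = (0.3201, 0.3462, 0.3338).
So the stationary probability of square B is 0.3201.

0.3201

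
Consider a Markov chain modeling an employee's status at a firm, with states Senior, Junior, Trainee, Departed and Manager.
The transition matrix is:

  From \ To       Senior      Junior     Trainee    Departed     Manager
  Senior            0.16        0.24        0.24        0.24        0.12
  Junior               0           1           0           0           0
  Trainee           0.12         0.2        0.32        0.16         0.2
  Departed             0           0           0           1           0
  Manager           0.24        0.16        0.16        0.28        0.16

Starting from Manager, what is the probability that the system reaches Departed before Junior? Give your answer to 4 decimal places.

0.5726

Let h(s) be the probability of absorption at Departed starting from transient state s. Then h(Departed) = 1 and h(Junior) = 0. By first-step analysis:
h(Senior) = 0.16·h(Senior) + 0.24·0 + 0.24·h(Trainee) + 0.24·1 + 0.12·h(Manager)
h(Trainee) = 0.12·h(Senior) + 0.2·0 + 0.32·h(Trainee) + 0.16·1 + 0.2·h(Manager)
h(Manager) = 0.24·h(Senior) + 0.16·0 + 0.16·h(Trainee) + 0.28·1 + 0.16·h(Manager)
Solving: h(Senior) = 0.5085, h(Trainee) = 0.4934, h(Manager) = 0.5726.
Starting from Manager, the probability is 0.5726.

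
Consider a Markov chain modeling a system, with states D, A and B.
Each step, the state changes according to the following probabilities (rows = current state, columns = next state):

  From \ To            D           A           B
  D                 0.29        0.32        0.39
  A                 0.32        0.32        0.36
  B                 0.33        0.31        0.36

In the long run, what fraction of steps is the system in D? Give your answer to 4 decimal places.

0.3143

Let the stationary distribution be π with π = πP and π_1 + π_2 + π_3 = 1.
π_1 = 0.29·π_1 + 0.32·π_2 + 0.33·π_3
π_2 = 0.32·π_1 + 0.32·π_2 + 0.31·π_3
Solving with the normalization constraint gives π = (0.3143, 0.3163, 0.3694).
So the stationary probability of D is 0.3143.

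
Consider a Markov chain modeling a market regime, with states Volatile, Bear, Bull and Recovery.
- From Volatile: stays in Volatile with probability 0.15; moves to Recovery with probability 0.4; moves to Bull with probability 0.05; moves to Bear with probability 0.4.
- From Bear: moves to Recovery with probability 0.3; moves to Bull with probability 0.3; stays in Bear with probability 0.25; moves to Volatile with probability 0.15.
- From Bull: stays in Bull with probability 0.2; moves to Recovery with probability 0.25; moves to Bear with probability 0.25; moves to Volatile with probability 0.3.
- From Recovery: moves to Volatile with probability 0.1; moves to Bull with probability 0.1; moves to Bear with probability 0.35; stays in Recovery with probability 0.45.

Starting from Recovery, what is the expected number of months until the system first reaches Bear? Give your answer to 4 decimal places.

2.8906

Let t(s) be the expected number of months to first reach Bear from state s, with t(Bear) = 0. Conditioning on the first month:
t(Volatile) = 1 + 0.15·t(Volatile) + 0.05·t(Bull) + 0.4·t(Recovery)
t(Bull) = 1 + 0.3·t(Volatile) + 0.2·t(Bull) + 0.25·t(Recovery)
t(Recovery) = 1 + 0.1·t(Volatile) + 0.1·t(Bull) + 0.45·t(Recovery)
Solving: t(Volatile) = 2.7235, t(Bull) = 3.1746, t(Recovery) = 2.8906.
Expected months from Recovery to Bear: 2.8906.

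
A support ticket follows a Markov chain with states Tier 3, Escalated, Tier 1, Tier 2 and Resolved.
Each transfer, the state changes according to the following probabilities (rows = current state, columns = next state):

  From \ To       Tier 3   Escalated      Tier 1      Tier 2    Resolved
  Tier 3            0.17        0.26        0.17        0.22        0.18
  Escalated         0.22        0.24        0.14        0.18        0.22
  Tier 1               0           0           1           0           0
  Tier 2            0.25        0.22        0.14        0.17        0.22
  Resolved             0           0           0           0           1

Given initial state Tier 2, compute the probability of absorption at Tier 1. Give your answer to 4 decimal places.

0.4102

Let h(s) be the probability of absorption at Tier 1 starting from transient state s. Then h(Tier 1) = 1 and h(Resolved) = 0. By first-step analysis:
h(Tier 3) = 0.17·h(Tier 3) + 0.26·h(Escalated) + 0.17·1 + 0.22·h(Tier 2) + 0.18·0
h(Escalated) = 0.22·h(Tier 3) + 0.24·h(Escalated) + 0.14·1 + 0.18·h(Tier 2) + 0.22·0
h(Tier 2) = 0.25·h(Tier 3) + 0.22·h(Escalated) + 0.14·1 + 0.17·h(Tier 2) + 0.22·0
Solving: h(Tier 3) = 0.4417, h(Escalated) = 0.4092, h(Tier 2) = 0.4102.
Starting from Tier 2, the probability is 0.4102.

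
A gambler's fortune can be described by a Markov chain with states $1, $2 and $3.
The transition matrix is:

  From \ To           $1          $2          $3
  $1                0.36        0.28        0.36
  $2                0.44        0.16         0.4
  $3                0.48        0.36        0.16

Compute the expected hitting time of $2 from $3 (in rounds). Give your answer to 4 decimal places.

Let t(s) be the expected number of rounds to first reach $2 from state s, with t($2) = 0. Conditioning on the first round:
t($1) = 1 + 0.36·t($1) + 0.36·t($3)
t($3) = 1 + 0.48·t($1) + 0.16·t($3)
Solving: t($1) = 3.2895, t($3) = 3.0702.
Expected rounds from $3 to $2: 3.0702.

3.0702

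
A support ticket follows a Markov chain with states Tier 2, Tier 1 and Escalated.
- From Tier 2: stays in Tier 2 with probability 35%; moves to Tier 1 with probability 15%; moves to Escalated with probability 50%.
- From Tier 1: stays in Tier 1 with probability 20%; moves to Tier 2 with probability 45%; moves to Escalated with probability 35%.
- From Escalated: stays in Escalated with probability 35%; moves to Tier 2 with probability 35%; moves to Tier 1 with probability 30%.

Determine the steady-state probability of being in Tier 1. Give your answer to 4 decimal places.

0.2220

Let the stationary distribution be π with π = πP and π_1 + π_2 + π_3 = 1.
π_1 = 0.35·π_1 + 0.45·π_2 + 0.35·π_3
π_2 = 0.15·π_1 + 0.2·π_2 + 0.3·π_3
Solving with the normalization constraint gives π = (0.3722, 0.2220, 0.4058).
So the stationary probability of Tier 1 is 0.2220.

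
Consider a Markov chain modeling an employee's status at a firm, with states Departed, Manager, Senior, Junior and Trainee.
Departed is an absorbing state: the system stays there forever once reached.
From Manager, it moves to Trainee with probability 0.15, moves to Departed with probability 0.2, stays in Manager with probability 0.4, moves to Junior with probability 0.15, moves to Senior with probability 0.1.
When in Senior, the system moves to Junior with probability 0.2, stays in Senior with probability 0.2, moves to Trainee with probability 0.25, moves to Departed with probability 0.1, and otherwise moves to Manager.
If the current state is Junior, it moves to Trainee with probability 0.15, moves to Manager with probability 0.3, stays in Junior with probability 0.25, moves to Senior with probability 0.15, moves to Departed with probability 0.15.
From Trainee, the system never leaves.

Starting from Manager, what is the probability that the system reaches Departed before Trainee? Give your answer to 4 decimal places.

Let h(s) be the probability of absorption at Departed starting from transient state s. Then h(Departed) = 1 and h(Trainee) = 0. By first-step analysis:
h(Manager) = 0.2·1 + 0.4·h(Manager) + 0.1·h(Senior) + 0.15·h(Junior) + 0.15·0
h(Senior) = 0.1·1 + 0.25·h(Manager) + 0.2·h(Senior) + 0.2·h(Junior) + 0.25·0
h(Junior) = 0.15·1 + 0.3·h(Manager) + 0.15·h(Senior) + 0.25·h(Junior) + 0.15·0
Solving: h(Manager) = 0.5252, h(Senior) = 0.4122, h(Junior) = 0.4925.
Starting from Manager, the probability is 0.5252.

0.5252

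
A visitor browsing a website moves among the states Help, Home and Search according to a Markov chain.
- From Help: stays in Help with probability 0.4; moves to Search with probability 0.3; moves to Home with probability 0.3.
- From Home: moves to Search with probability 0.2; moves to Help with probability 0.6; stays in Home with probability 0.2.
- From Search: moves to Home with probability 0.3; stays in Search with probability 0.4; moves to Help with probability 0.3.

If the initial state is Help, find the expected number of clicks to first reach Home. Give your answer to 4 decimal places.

3.3333

Let t(s) be the expected number of clicks to first reach Home from state s, with t(Home) = 0. Conditioning on the first click:
t(Help) = 1 + 0.4·t(Help) + 0.3·t(Search)
t(Search) = 1 + 0.3·t(Help) + 0.4·t(Search)
Solving: t(Help) = 3.3333, t(Search) = 3.3333.
Expected clicks from Help to Home: 3.3333.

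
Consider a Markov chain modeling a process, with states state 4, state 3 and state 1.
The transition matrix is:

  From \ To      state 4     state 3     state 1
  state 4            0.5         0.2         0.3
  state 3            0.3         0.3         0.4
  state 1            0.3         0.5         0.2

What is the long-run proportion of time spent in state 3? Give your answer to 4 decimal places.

Let the stationary distribution be π with π = πP and π_1 + π_2 + π_3 = 1.
π_1 = 0.5·π_1 + 0.3·π_2 + 0.3·π_3
π_2 = 0.2·π_1 + 0.3·π_2 + 0.5·π_3
Solving with the normalization constraint gives π = (0.3750, 0.3229, 0.3021).
So the stationary probability of state 3 is 0.3229.

0.3229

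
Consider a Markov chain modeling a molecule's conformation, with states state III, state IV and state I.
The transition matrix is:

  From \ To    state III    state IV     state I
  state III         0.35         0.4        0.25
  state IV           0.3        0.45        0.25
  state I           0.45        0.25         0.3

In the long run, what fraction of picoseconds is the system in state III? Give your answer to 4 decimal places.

0.3573

Let the stationary distribution be π with π = πP and π_1 + π_2 + π_3 = 1.
π_1 = 0.35·π_1 + 0.3·π_2 + 0.45·π_3
π_2 = 0.4·π_1 + 0.45·π_2 + 0.25·π_3
Solving with the normalization constraint gives π = (0.3573, 0.3795, 0.2632).
So the stationary probability of state III is 0.3573.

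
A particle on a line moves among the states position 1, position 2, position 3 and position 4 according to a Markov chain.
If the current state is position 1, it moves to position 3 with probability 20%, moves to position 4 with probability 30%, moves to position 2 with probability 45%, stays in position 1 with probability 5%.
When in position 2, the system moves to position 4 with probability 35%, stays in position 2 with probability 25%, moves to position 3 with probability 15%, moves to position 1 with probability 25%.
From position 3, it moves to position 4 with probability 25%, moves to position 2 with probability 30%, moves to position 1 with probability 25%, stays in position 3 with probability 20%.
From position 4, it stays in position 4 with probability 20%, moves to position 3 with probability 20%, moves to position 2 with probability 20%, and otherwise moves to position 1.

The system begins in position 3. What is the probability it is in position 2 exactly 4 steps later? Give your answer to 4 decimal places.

Propagate the distribution vector 4 steps from position 3.
After 0 steps: (0.0000, 0.0000, 1.0000, 0.0000)
After 1 step: (0.2500, 0.3000, 0.2000, 0.2500)
After 2 steps: (0.2375, 0.2975, 0.1850, 0.2800)
After 3 steps: (0.2445, 0.2928, 0.1851, 0.2776)
After 4 steps: (0.2427, 0.2943, 0.1854, 0.2776)
P(in position 2 after 4 steps) = 0.2943

0.2943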